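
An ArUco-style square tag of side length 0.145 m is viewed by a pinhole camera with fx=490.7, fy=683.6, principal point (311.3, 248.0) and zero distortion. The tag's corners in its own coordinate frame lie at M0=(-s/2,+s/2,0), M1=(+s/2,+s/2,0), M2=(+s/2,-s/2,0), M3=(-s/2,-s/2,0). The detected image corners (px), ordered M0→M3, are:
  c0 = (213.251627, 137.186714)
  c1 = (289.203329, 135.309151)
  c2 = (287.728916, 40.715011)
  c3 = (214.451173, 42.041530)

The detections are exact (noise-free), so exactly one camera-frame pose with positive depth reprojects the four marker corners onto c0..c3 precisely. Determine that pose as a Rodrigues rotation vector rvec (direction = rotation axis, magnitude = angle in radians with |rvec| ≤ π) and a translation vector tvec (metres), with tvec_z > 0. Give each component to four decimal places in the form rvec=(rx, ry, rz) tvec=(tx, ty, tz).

rvec=(-0.2394, -0.0314, -0.0274) tvec=(-0.1171, -0.2241, 0.9571)

Intrinsics K: fx=490.7, fy=683.6, cx=311.3, cy=248.0
Marker side s = 0.145 m; corners in marker frame (Z=0):
  M0 = (-0.0725, +0.0725, 0)
  M1 = (+0.0725, +0.0725, 0)
  M2 = (+0.0725, -0.0725, 0)
  M3 = (-0.0725, -0.0725, 0)
Detected image corners:
  c0 = (213.251627, 137.186714) px
  c1 = (289.203329, 135.309151) px
  c2 = (287.728916, 40.715011) px
  c3 = (214.451173, 42.041530) px
Planar DLT: solve 8×8 A·h = b for H (H[2,2]=1):
  H  [+523.43148 -61.11891 +251.25459]
  H  [-7.82758 +632.31248 +87.96083]
  H  [+0.03588 -0.24722 +1.00000]
B = K⁻¹H; ‖b₁‖=1.044842, ‖b₂‖=1.044842; λ = 2/(‖b₁‖+‖b₂‖) = 0.957082, sign → tz>0 ⇒ λ=+0.957082
r₁ = λ·B[:,0] = (+0.99914,-0.02342,+0.03434); r₂ = λ·B[:,1] = (+0.03089,+0.97111,-0.23661)
r₃ = r₁×r₂ = (-0.02781,+0.23746,+0.97100); SVD([r₁ r₂ r₃]) → R = UVᵀ:
  R  [+0.99914 +0.03089 -0.02781]
  R  [-0.02342 +0.97111 +0.23746]
  R  [+0.03434 -0.23661 +0.97100]
t = (-0.11712, -0.22406, +0.95708) m
tr R = 2.941248; θ = arccos((tr R − 1)/2) = 0.242985 rad = 13.922°
axis k = ((R−Rᵀ)₃₂, (R−Rᵀ)₁₃, (R−Rᵀ)₂₁) / (2 sinθ) = (-0.985179, -0.129164, -0.112869)
rvec = θ·k = (-0.239384, -0.031385, -0.027426)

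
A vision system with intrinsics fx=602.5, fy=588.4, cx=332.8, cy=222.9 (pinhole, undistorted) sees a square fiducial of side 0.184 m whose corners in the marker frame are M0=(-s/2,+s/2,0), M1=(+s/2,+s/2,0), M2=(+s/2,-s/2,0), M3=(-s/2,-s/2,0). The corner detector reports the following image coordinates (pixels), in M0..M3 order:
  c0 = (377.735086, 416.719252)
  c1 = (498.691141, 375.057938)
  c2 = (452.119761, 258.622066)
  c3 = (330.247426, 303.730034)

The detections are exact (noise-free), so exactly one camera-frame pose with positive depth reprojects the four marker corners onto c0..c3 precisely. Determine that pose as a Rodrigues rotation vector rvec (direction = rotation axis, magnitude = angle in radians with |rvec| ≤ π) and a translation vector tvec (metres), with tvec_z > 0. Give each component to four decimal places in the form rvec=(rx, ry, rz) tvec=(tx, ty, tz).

Intrinsics K: fx=602.5, fy=588.4, cx=332.8, cy=222.9
Marker side s = 0.184 m; corners in marker frame (Z=0):
  M0 = (-0.0920, +0.0920, 0)
  M1 = (+0.0920, +0.0920, 0)
  M2 = (+0.0920, -0.0920, 0)
  M3 = (-0.0920, -0.0920, 0)
Detected image corners:
  c0 = (377.735086, 416.719252) px
  c1 = (498.691141, 375.057938) px
  c2 = (452.119761, 258.622066) px
  c3 = (330.247426, 303.730034) px
Planar DLT: solve 8×8 A·h = b for H (H[2,2]=1):
  H  [+606.38495 +293.33881 +414.17519]
  H  [-279.34402 +654.11395 +339.26945]
  H  [-0.12890 +0.09094 +1.00000]
B = K⁻¹H; ‖b₁‖=1.165911, ‖b₂‖=1.165911; λ = 2/(‖b₁‖+‖b₂‖) = 0.857699, sign → tz>0 ⇒ λ=+0.857699
r₁ = λ·B[:,0] = (+0.92430,-0.36531,-0.11056); r₂ = λ·B[:,1] = (+0.37450,+0.92394,+0.07800)
r₃ = r₁×r₂ = (+0.07365,-0.11350,+0.99080); SVD([r₁ r₂ r₃]) → R = UVᵀ:
  R  [+0.92430 +0.37450 +0.07365]
  R  [-0.36531 +0.92394 -0.11350]
  R  [-0.11056 +0.07800 +0.99080]
t = (+0.11584, +0.16963, +0.85770) m
tr R = 2.839040; θ = arccos((tr R − 1)/2) = 0.403939 rad = 23.144°
axis k = ((R−Rᵀ)₃₂, (R−Rᵀ)₁₃, (R−Rᵀ)₂₁) / (2 sinθ) = (+0.243615, +0.234336, -0.941137)
rvec = θ·k = (+0.098406, +0.094657, -0.380161)

rvec=(0.0984, 0.0947, -0.3802) tvec=(0.1158, 0.1696, 0.8577)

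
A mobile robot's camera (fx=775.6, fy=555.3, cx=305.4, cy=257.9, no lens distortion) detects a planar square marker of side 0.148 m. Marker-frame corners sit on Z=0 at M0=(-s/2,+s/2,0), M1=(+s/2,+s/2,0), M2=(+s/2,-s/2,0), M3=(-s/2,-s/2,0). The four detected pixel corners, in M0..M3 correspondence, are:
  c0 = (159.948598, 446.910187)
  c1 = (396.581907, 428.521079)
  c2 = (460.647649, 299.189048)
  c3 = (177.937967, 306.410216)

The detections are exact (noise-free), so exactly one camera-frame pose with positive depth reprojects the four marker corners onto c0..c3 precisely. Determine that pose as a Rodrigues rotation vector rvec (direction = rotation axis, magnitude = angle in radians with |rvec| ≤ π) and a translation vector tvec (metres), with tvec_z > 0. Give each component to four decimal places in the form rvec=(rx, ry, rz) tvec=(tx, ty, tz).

rvec=(0.6177, -0.2901, 0.0821) tvec=(-0.0011, 0.0913, 0.4275)

Intrinsics K: fx=775.6, fy=555.3, cx=305.4, cy=257.9
Marker side s = 0.148 m; corners in marker frame (Z=0):
  M0 = (-0.0740, +0.0740, 0)
  M1 = (+0.0740, +0.0740, 0)
  M2 = (+0.0740, -0.0740, 0)
  M3 = (-0.0740, -0.0740, 0)
Detected image corners:
  c0 = (159.948598, 446.910187) px
  c1 = (396.581907, 428.521079) px
  c2 = (460.647649, 299.189048) px
  c3 = (177.937967, 306.410216) px
Planar DLT: solve 8×8 A·h = b for H (H[2,2]=1):
  H  [+1943.65167 +105.38740 +303.36060]
  H  [+162.84318 +1393.57369 +376.45774]
  H  [+0.68334 +1.30689 +1.00000]
B = K⁻¹H; ‖b₁‖=2.339096, ‖b₂‖=2.339096; λ = 2/(‖b₁‖+‖b₂‖) = 0.427516, sign → tz>0 ⇒ λ=+0.427516
r₁ = λ·B[:,0] = (+0.95632,-0.01031,+0.29214); r₂ = λ·B[:,1] = (-0.16191,+0.81340,+0.55872)
r₃ = r₁×r₂ = (-0.24339,-0.58161,+0.77620); SVD([r₁ r₂ r₃]) → R = UVᵀ:
  R  [+0.95632 -0.16191 -0.24339]
  R  [-0.01031 +0.81340 -0.58161]
  R  [+0.29214 +0.55872 +0.77620]
t = (-0.00112, +0.09128, +0.42752) m
tr R = 2.545923; θ = arccos((tr R − 1)/2) = 0.687301 rad = 39.379°
axis k = ((R−Rᵀ)₃₂, (R−Rᵀ)₁₃, (R−Rᵀ)₂₁) / (2 sinθ) = (+0.898671, -0.422038, +0.119473)
rvec = θ·k = (+0.617657, -0.290067, +0.082114)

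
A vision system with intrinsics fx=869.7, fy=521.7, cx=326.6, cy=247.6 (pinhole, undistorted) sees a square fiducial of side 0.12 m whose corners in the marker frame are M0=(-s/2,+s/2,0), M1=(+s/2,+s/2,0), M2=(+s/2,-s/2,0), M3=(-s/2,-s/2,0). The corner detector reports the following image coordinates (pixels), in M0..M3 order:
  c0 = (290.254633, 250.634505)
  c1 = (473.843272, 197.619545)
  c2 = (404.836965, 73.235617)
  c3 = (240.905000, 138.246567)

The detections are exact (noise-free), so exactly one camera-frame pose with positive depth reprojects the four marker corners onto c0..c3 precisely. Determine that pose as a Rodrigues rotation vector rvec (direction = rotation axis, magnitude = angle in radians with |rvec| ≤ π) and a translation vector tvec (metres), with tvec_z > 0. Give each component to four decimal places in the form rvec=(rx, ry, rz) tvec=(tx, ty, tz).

rvec=(-0.1805, 0.6100, -0.3375) tvec=(0.0103, -0.0747, 0.4712)

Intrinsics K: fx=869.7, fy=521.7, cx=326.6, cy=247.6
Marker side s = 0.12 m; corners in marker frame (Z=0):
  M0 = (-0.0600, +0.0600, 0)
  M1 = (+0.0600, +0.0600, 0)
  M2 = (+0.0600, -0.0600, 0)
  M3 = (-0.0600, -0.0600, 0)
Detected image corners:
  c0 = (290.254633, 250.634505) px
  c1 = (473.843272, 197.619545) px
  c2 = (404.836965, 73.235617) px
  c3 = (240.905000, 138.246567) px
Planar DLT: solve 8×8 A·h = b for H (H[2,2]=1):
  H  [+1049.23156 +290.23373 +345.60866]
  H  [-678.77167 +890.80881 +164.93419]
  H  [-1.12359 -0.56005 +1.00000]
B = K⁻¹H; ‖b₁‖=2.122165, ‖b₂‖=2.122165; λ = 2/(‖b₁‖+‖b₂‖) = 0.471217, sign → tz>0 ⇒ λ=+0.471217
r₁ = λ·B[:,0] = (+0.76732,-0.36181,-0.52945); r₂ = λ·B[:,1] = (+0.25636,+0.92986,-0.26390)
r₃ = r₁×r₂ = (+0.58780,+0.06677,+0.80625); SVD([r₁ r₂ r₃]) → R = UVᵀ:
  R  [+0.76732 +0.25636 +0.58780]
  R  [-0.36181 +0.92986 +0.06677]
  R  [-0.52945 -0.26390 +0.80625]
t = (+0.01030, -0.07467, +0.47122) m
tr R = 2.503421; θ = arccos((tr R − 1)/2) = 0.720144 rad = 41.261°
axis k = ((R−Rᵀ)₃₂, (R−Rᵀ)₁₃, (R−Rᵀ)₂₁) / (2 sinθ) = (-0.250702, +0.847053, -0.468669)
rvec = θ·k = (-0.180542, +0.610000, -0.337509)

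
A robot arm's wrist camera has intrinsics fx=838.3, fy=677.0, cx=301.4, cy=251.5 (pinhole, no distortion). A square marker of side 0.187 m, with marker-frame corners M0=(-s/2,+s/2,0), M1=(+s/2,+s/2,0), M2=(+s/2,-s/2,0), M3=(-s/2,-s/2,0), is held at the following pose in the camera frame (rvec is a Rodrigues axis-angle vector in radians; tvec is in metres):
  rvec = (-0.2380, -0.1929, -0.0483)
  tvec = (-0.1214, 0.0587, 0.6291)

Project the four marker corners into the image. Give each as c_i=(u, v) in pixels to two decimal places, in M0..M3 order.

c0=(7.68, 425.85) c1=(270.38, 410.66) c2=(255.89, 216.70) c3=(10.20, 219.65)

Intrinsics K: fx=838.3, fy=677.0, cx=301.4, cy=251.5
Marker side s = 0.187 m; corners in marker frame (Z=0):
  M0 = (-0.0935, +0.0935, 0)
  M1 = (+0.0935, +0.0935, 0)
  M2 = (+0.0935, -0.0935, 0)
  M3 = (-0.0935, -0.0935, 0)
rvec = (-0.2380, -0.1929, -0.0483), |rvec| = θ = 0.31014 rad = 17.770°
Rodrigues: sinθ=0.30519, 1−cosθ=0.04771; R = I + sinθ·[k]× + (1−cosθ)·[k]×²:
    [+0.98039 +0.07030 -0.18412]
    [-0.02476 +0.97075 +0.23882]
    [+0.19552 -0.22958 +0.95345]
t = (-0.1214, 0.0587, 0.6291) m
M0: Pc = R·M0+t = (-0.20649, +0.15178, +0.58935); u = 838.3·(-0.20649)/0.58935 + 301.4 = 7.6827, v = 677.0·(+0.15178)/0.58935 + 251.5 = 425.8521
M1: Pc = R·M1+t = (-0.02316, +0.14715, +0.62592); u = 838.3·(-0.02316)/0.62592 + 301.4 = 270.3804, v = 677.0·(+0.14715)/0.62592 + 251.5 = 410.6597
M2: Pc = R·M2+t = (-0.03631, -0.03438, +0.66885); u = 838.3·(-0.03631)/0.66885 + 301.4 = 255.8946, v = 677.0·(-0.03438)/0.66885 + 251.5 = 216.7012
M3: Pc = R·M3+t = (-0.21964, -0.02975, +0.63228); u = 838.3·(-0.21964)/0.63228 + 301.4 = 10.1962, v = 677.0·(-0.02975)/0.63228 + 251.5 = 219.6460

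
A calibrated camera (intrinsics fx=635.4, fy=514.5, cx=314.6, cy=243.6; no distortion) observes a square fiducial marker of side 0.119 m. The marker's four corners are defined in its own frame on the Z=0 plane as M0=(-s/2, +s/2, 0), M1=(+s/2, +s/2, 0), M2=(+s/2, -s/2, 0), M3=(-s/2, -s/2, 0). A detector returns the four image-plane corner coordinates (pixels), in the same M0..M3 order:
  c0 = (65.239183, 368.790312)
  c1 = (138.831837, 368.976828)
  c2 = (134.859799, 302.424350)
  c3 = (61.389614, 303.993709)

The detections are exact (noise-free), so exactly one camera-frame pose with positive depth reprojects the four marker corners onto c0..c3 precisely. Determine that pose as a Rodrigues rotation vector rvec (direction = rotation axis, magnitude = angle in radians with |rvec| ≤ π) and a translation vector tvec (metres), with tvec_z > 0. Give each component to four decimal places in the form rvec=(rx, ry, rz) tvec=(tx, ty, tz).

rvec=(0.0033, 0.2109, -0.0489) tvec=(-0.3153, 0.1674, 0.9316)

Intrinsics K: fx=635.4, fy=514.5, cx=314.6, cy=243.6
Marker side s = 0.119 m; corners in marker frame (Z=0):
  M0 = (-0.0595, +0.0595, 0)
  M1 = (+0.0595, +0.0595, 0)
  M2 = (+0.0595, -0.0595, 0)
  M3 = (-0.0595, -0.0595, 0)
Detected image corners:
  c0 = (65.239183, 368.790312) px
  c1 = (138.831837, 368.976828) px
  c2 = (134.859799, 302.424350) px
  c3 = (61.389614, 303.993709) px
Planar DLT: solve 8×8 A·h = b for H (H[2,2]=1):
  H  [+595.42364 +32.65229 +99.58834]
  H  [-81.31871 +551.10084 +336.04692]
  H  [-0.22469 -0.00205 +1.00000]
B = K⁻¹H; ‖b₁‖=1.073389, ‖b₂‖=1.073389; λ = 2/(‖b₁‖+‖b₂‖) = 0.931629, sign → tz>0 ⇒ λ=+0.931629
r₁ = λ·B[:,0] = (+0.97666,-0.04814,-0.20933); r₂ = λ·B[:,1] = (+0.04882,+0.99881,-0.00191)
r₃ = r₁×r₂ = (+0.20917,-0.00836,+0.97784); SVD([r₁ r₂ r₃]) → R = UVᵀ:
  R  [+0.97666 +0.04882 +0.20917]
  R  [-0.04814 +0.99881 -0.00836]
  R  [-0.20933 -0.00191 +0.97784]
t = (-0.31525, +0.16740, +0.93163) m
tr R = 2.953308; θ = arccos((tr R − 1)/2) = 0.216506 rad = 12.405°
axis k = ((R−Rᵀ)₃₂, (R−Rᵀ)₁₃, (R−Rᵀ)₂₁) / (2 sinθ) = (+0.015018, +0.974089, -0.225666)
rvec = θ·k = (+0.003251, +0.210896, -0.048858)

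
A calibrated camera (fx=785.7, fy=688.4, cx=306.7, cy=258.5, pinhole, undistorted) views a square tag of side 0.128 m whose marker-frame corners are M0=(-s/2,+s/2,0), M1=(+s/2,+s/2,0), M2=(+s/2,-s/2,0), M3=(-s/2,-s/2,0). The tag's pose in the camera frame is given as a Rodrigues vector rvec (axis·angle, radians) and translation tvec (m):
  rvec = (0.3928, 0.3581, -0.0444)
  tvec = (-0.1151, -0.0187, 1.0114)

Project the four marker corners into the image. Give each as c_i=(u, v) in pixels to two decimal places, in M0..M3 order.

Intrinsics K: fx=785.7, fy=688.4, cx=306.7, cy=258.5
Marker side s = 0.128 m; corners in marker frame (Z=0):
  M0 = (-0.0640, +0.0640, 0)
  M1 = (+0.0640, +0.0640, 0)
  M2 = (+0.0640, -0.0640, 0)
  M3 = (-0.0640, -0.0640, 0)
rvec = (0.3928, 0.3581, -0.0444), |rvec| = θ = 0.53338 rad = 30.561°
Rodrigues: sinθ=0.50845, 1−cosθ=0.13891; R = I + sinθ·[k]× + (1−cosθ)·[k]×²:
    [+0.93643 +0.11100 +0.33284]
    [+0.02635 +0.92370 -0.38220]
    [-0.34988 +0.36667 +0.86205]
t = (-0.1151, -0.0187, 1.0114) m
M0: Pc = R·M0+t = (-0.16793, +0.03873, +1.05726); u = 785.7·(-0.16793)/1.05726 + 306.7 = 181.9054, v = 688.4·(+0.03873)/1.05726 + 258.5 = 283.7180
M1: Pc = R·M1+t = (-0.04806, +0.04210, +1.01248); u = 785.7·(-0.04806)/1.01248 + 306.7 = 269.4010, v = 688.4·(+0.04210)/1.01248 + 258.5 = 287.1271
M2: Pc = R·M2+t = (-0.06227, -0.07613, +0.96554); u = 785.7·(-0.06227)/0.96554 + 306.7 = 256.0259, v = 688.4·(-0.07613)/0.96554 + 258.5 = 204.2215
M3: Pc = R·M3+t = (-0.18214, -0.07950, +1.01032); u = 785.7·(-0.18214)/1.01032 + 306.7 = 165.0586, v = 688.4·(-0.07950)/1.01032 + 258.5 = 204.3290

c0=(181.91, 283.72) c1=(269.40, 287.13) c2=(256.03, 204.22) c3=(165.06, 204.33)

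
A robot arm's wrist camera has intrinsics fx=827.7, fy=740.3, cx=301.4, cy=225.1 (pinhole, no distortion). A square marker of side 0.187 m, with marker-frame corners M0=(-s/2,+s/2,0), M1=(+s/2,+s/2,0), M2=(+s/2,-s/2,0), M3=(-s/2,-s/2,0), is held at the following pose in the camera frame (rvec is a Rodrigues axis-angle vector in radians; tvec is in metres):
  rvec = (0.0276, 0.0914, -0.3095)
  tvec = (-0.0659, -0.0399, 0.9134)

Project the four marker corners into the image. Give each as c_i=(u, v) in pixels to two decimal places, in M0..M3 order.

c0=(188.44, 287.19) c1=(348.30, 242.11) c2=(296.11, 96.24) c3=(136.82, 144.23)

Intrinsics K: fx=827.7, fy=740.3, cx=301.4, cy=225.1
Marker side s = 0.187 m; corners in marker frame (Z=0):
  M0 = (-0.0935, +0.0935, 0)
  M1 = (+0.0935, +0.0935, 0)
  M2 = (+0.0935, -0.0935, 0)
  M3 = (-0.0935, -0.0935, 0)
rvec = (0.0276, 0.0914, -0.3095), |rvec| = θ = 0.32389 rad = 18.558°
Rodrigues: sinθ=0.31826, 1−cosθ=0.05200; R = I + sinθ·[k]× + (1−cosθ)·[k]×²:
    [+0.94838 +0.30537 +0.08558]
    [-0.30287 +0.95214 -0.04114]
    [-0.09404 +0.01310 +0.99548]
t = (-0.0659, -0.0399, 0.9134) m
M0: Pc = R·M0+t = (-0.12602, +0.07744, +0.92342); u = 827.7·(-0.12602)/0.92342 + 301.4 = 188.4411, v = 740.3·(+0.07744)/0.92342 + 225.1 = 287.1861
M1: Pc = R·M1+t = (+0.05133, +0.02081, +0.90583); u = 827.7·(+0.05133)/0.90583 + 301.4 = 348.2985, v = 740.3·(+0.02081)/0.90583 + 225.1 = 242.1051
M2: Pc = R·M2+t = (-0.00578, -0.15724, +0.90338); u = 827.7·(-0.00578)/0.90338 + 301.4 = 296.1059, v = 740.3·(-0.15724)/0.90338 + 225.1 = 96.2427
M3: Pc = R·M3+t = (-0.18313, -0.10061, +0.92097); u = 827.7·(-0.18313)/0.92097 + 301.4 = 136.8200, v = 740.3·(-0.10061)/0.92097 + 225.1 = 144.2289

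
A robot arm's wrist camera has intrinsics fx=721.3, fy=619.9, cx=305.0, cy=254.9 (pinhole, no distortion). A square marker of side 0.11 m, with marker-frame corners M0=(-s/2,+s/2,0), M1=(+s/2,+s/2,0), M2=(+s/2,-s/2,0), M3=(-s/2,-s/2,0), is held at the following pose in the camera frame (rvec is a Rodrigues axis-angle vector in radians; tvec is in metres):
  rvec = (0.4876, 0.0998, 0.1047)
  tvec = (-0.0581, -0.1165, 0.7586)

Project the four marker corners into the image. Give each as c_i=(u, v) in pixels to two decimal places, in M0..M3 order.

c0=(198.20, 195.92) c1=(297.73, 206.17) c2=(305.54, 120.52) c3=(198.91, 110.45)

Intrinsics K: fx=721.3, fy=619.9, cx=305.0, cy=254.9
Marker side s = 0.11 m; corners in marker frame (Z=0):
  M0 = (-0.0550, +0.0550, 0)
  M1 = (+0.0550, +0.0550, 0)
  M2 = (+0.0550, -0.0550, 0)
  M3 = (-0.0550, -0.0550, 0)
rvec = (0.4876, 0.0998, 0.1047), |rvec| = θ = 0.50860 rad = 29.141°
Rodrigues: sinθ=0.48696, 1−cosθ=0.12657; R = I + sinθ·[k]× + (1−cosθ)·[k]×²:
    [+0.98976 -0.07643 +0.12053]
    [+0.12406 +0.87830 -0.46174]
    [-0.07057 +0.47196 +0.87879]
t = (-0.0581, -0.1165, 0.7586) m
M0: Pc = R·M0+t = (-0.11674, -0.07502, +0.78844); u = 721.3·(-0.11674)/0.78844 + 305.0 = 198.2003, v = 619.9·(-0.07502)/0.78844 + 254.9 = 195.9192
M1: Pc = R·M1+t = (-0.00787, -0.06137, +0.78068); u = 721.3·(-0.00787)/0.78068 + 305.0 = 297.7315, v = 619.9·(-0.06137)/0.78068 + 254.9 = 206.1685
M2: Pc = R·M2+t = (+0.00054, -0.15798, +0.72876); u = 721.3·(+0.00054)/0.72876 + 305.0 = 305.5352, v = 619.9·(-0.15798)/0.72876 + 254.9 = 120.5158
M3: Pc = R·M3+t = (-0.10833, -0.17163, +0.73652); u = 721.3·(-0.10833)/0.73652 + 305.0 = 198.9061, v = 619.9·(-0.17163)/0.73652 + 254.9 = 110.4469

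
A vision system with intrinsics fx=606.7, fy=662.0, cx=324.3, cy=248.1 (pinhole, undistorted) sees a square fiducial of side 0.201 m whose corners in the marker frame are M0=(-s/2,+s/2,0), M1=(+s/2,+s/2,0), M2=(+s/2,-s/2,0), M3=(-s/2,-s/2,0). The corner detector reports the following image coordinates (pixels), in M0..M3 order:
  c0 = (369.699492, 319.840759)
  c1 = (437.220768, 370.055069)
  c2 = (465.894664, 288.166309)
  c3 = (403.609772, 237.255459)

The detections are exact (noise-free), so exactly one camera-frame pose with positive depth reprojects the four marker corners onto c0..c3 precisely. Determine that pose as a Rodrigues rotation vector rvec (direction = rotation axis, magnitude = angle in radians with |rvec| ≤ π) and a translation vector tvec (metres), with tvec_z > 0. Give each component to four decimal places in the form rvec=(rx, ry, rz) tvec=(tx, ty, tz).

rvec=(-0.3257, -0.4283, 0.5307) tvec=(0.2174, 0.1143, 1.3742)

Intrinsics K: fx=606.7, fy=662.0, cx=324.3, cy=248.1
Marker side s = 0.201 m; corners in marker frame (Z=0):
  M0 = (-0.1005, +0.1005, 0)
  M1 = (+0.1005, +0.1005, 0)
  M2 = (+0.1005, -0.1005, 0)
  M3 = (-0.1005, -0.1005, 0)
Detected image corners:
  c0 = (369.699492, 319.840759) px
  c1 = (437.220768, 370.055069) px
  c2 = (465.894664, 288.166309) px
  c3 = (403.609772, 237.255459) px
Planar DLT: solve 8×8 A·h = b for H (H[2,2]=1):
  H  [+415.92057 -278.58307 +420.29523]
  H  [+319.31950 +319.79251 +303.18096]
  H  [+0.22287 -0.29394 +1.00000]
B = K⁻¹H; ‖b₁‖=0.727711, ‖b₂‖=0.727711; λ = 2/(‖b₁‖+‖b₂‖) = 1.374171, sign → tz>0 ⇒ λ=+1.374171
r₁ = λ·B[:,0] = (+0.77835,+0.54806,+0.30626); r₂ = λ·B[:,1] = (-0.41508,+0.81520,-0.40393)
r₃ = r₁×r₂ = (-0.47104,+0.18728,+0.86200); SVD([r₁ r₂ r₃]) → R = UVᵀ:
  R  [+0.77835 -0.41508 -0.47104]
  R  [+0.54806 +0.81520 +0.18728]
  R  [+0.30626 -0.40393 +0.86200]
t = (+0.21743, +0.11434, +1.37417) m
tr R = 2.455560; θ = arccos((tr R − 1)/2) = 0.755717 rad = 43.299°
axis k = ((R−Rᵀ)₃₂, (R−Rᵀ)₁₃, (R−Rᵀ)₂₁) / (2 sinθ) = (-0.431025, -0.566696, +0.702191)
rvec = θ·k = (-0.325733, -0.428262, +0.530658)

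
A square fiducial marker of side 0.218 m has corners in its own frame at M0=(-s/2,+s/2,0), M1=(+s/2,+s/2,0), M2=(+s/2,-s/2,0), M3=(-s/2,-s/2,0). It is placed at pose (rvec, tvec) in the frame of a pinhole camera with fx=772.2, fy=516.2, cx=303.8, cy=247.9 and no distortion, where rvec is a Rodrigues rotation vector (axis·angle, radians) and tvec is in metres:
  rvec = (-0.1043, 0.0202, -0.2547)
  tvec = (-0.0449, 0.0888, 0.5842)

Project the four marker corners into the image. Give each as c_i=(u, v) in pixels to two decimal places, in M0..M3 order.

Intrinsics K: fx=772.2, fy=516.2, cx=303.8, cy=247.9
Marker side s = 0.218 m; corners in marker frame (Z=0):
  M0 = (-0.1090, +0.1090, 0)
  M1 = (+0.1090, +0.1090, 0)
  M2 = (+0.1090, -0.1090, 0)
  M3 = (-0.1090, -0.1090, 0)
rvec = (-0.1043, 0.0202, -0.2547), |rvec| = θ = 0.27597 rad = 15.812°
Rodrigues: sinθ=0.27248, 1−cosθ=0.03784; R = I + sinθ·[k]× + (1−cosθ)·[k]×²:
    [+0.96757 +0.25043 +0.03314]
    [-0.25253 +0.96236 +0.10042]
    [-0.00675 -0.10554 +0.99439]
t = (-0.0449, 0.0888, 0.5842) m
M0: Pc = R·M0+t = (-0.12307, +0.22122, +0.57343); u = 772.2·(-0.12307)/0.57343 + 303.8 = 138.0736, v = 516.2·(+0.22122)/0.57343 + 247.9 = 447.0438
M1: Pc = R·M1+t = (+0.08786, +0.16617, +0.57196); u = 772.2·(+0.08786)/0.57196 + 303.8 = 422.4216, v = 516.2·(+0.16617)/0.57196 + 247.9 = 397.8721
M2: Pc = R·M2+t = (+0.03327, -0.04362, +0.59497); u = 772.2·(+0.03327)/0.59497 + 303.8 = 346.9775, v = 516.2·(-0.04362)/0.59497 + 247.9 = 210.0522
M3: Pc = R·M3+t = (-0.17766, +0.01143, +0.59644); u = 772.2·(-0.17766)/0.59644 + 303.8 = 73.7839, v = 516.2·(+0.01143)/0.59644 + 247.9 = 257.7903

c0=(138.07, 447.04) c1=(422.42, 397.87) c2=(346.98, 210.05) c3=(73.78, 257.79)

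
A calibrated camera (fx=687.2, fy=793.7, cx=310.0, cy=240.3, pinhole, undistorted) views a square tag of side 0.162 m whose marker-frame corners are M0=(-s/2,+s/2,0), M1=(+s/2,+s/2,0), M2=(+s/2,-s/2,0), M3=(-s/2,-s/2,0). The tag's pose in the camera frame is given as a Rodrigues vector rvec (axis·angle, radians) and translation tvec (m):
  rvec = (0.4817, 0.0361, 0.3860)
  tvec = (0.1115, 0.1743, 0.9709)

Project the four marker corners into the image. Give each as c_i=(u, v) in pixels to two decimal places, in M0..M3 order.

Intrinsics K: fx=687.2, fy=793.7, cx=310.0, cy=240.3
Marker side s = 0.162 m; corners in marker frame (Z=0):
  M0 = (-0.0810, +0.0810, 0)
  M1 = (+0.0810, +0.0810, 0)
  M2 = (+0.0810, -0.0810, 0)
  M3 = (-0.0810, -0.0810, 0)
rvec = (0.4817, 0.0361, 0.3860), |rvec| = θ = 0.61833 rad = 35.428°
Rodrigues: sinθ=0.57968, 1−cosθ=0.18515; R = I + sinθ·[k]× + (1−cosθ)·[k]×²:
    [+0.92721 -0.35345 +0.12389]
    [+0.37029 +0.81548 -0.44484]
    [+0.05620 +0.45833 +0.88700]
t = (0.1115, 0.1743, 0.9709) m
M0: Pc = R·M0+t = (+0.00777, +0.21036, +1.00347); u = 687.2·(+0.00777)/1.00347 + 310.0 = 315.3186, v = 793.7·(+0.21036)/1.00347 + 240.3 = 406.6850
M1: Pc = R·M1+t = (+0.15798, +0.27035, +1.01258); u = 687.2·(+0.15798)/1.01258 + 310.0 = 417.2120, v = 793.7·(+0.27035)/1.01258 + 240.3 = 452.2093
M2: Pc = R·M2+t = (+0.21523, +0.13824, +0.93833); u = 687.2·(+0.21523)/0.93833 + 310.0 = 467.6301, v = 793.7·(+0.13824)/0.93833 + 240.3 = 357.2325
M3: Pc = R·M3+t = (+0.06502, +0.07825, +0.92922); u = 687.2·(+0.06502)/0.92922 + 310.0 = 358.0887, v = 793.7·(+0.07825)/0.92922 + 240.3 = 307.1400

c0=(315.32, 406.69) c1=(417.21, 452.21) c2=(467.63, 357.23) c3=(358.09, 307.14)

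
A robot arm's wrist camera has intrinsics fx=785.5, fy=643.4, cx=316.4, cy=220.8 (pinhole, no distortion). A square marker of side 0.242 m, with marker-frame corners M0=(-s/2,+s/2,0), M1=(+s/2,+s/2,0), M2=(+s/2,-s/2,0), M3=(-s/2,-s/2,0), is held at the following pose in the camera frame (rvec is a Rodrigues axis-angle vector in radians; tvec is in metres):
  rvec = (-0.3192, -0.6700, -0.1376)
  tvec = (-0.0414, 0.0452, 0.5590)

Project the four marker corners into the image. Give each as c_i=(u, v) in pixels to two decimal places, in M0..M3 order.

c0=(129.24, 450.83) c1=(420.29, 387.08) c2=(346.13, 151.50) c3=(66.84, 137.89)

Intrinsics K: fx=785.5, fy=643.4, cx=316.4, cy=220.8
Marker side s = 0.242 m; corners in marker frame (Z=0):
  M0 = (-0.1210, +0.1210, 0)
  M1 = (+0.1210, +0.1210, 0)
  M2 = (+0.1210, -0.1210, 0)
  M3 = (-0.1210, -0.1210, 0)
rvec = (-0.3192, -0.6700, -0.1376), |rvec| = θ = 0.75480 rad = 43.247°
Rodrigues: sinθ=0.68514, 1−cosθ=0.27159; R = I + sinθ·[k]× + (1−cosθ)·[k]×²:
    [+0.77698 +0.22685 -0.58723]
    [-0.02295 +0.94240 +0.33369]
    [+0.62911 -0.24579 +0.73743]
t = (-0.0414, 0.0452, 0.5590) m
M0: Pc = R·M0+t = (-0.10797, +0.16201, +0.45314); u = 785.5·(-0.10797)/0.45314 + 316.4 = 129.2450, v = 643.4·(+0.16201)/0.45314 + 220.8 = 450.8316
M1: Pc = R·M1+t = (+0.08006, +0.15645, +0.60538); u = 785.5·(+0.08006)/0.60538 + 316.4 = 420.2851, v = 643.4·(+0.15645)/0.60538 + 220.8 = 387.0793
M2: Pc = R·M2+t = (+0.02517, -0.07161, +0.66486); u = 785.5·(+0.02517)/0.66486 + 316.4 = 346.1316, v = 643.4·(-0.07161)/0.66486 + 220.8 = 151.5038
M3: Pc = R·M3+t = (-0.16286, -0.06605, +0.51262); u = 785.5·(-0.16286)/0.51262 + 316.4 = 66.8396, v = 643.4·(-0.06605)/0.51262 + 220.8 = 137.8945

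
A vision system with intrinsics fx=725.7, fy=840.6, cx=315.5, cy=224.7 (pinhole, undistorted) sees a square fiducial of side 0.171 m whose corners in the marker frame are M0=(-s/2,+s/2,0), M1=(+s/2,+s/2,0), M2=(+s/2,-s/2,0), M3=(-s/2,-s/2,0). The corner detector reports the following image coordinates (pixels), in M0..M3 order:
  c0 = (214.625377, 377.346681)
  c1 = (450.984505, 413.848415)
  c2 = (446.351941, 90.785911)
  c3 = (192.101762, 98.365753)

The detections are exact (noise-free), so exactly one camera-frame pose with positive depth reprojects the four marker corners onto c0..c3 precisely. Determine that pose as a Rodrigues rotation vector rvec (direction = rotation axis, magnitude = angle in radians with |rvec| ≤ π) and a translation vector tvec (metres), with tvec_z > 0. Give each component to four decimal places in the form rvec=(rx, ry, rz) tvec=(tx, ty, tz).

Intrinsics K: fx=725.7, fy=840.6, cx=315.5, cy=224.7
Marker side s = 0.171 m; corners in marker frame (Z=0):
  M0 = (-0.0855, +0.0855, 0)
  M1 = (+0.0855, +0.0855, 0)
  M2 = (+0.0855, -0.0855, 0)
  M3 = (-0.0855, -0.0855, 0)
Detected image corners:
  c0 = (214.625377, 377.346681) px
  c1 = (450.984505, 413.848415) px
  c2 = (446.351941, 90.785911) px
  c3 = (192.101762, 98.365753) px
Planar DLT: solve 8×8 A·h = b for H (H[2,2]=1):
  H  [+1145.77132 +238.25276 +317.07174]
  H  [-125.67682 +1867.13210 +250.65810]
  H  [-0.87920 +0.47518 +1.00000]
B = K⁻¹H; ‖b₁‖=2.150851, ‖b₂‖=2.150851; λ = 2/(‖b₁‖+‖b₂‖) = 0.464932, sign → tz>0 ⇒ λ=+0.464932
r₁ = λ·B[:,0] = (+0.91177,+0.03976,-0.40877); r₂ = λ·B[:,1] = (+0.05659,+0.97365,+0.22093)
r₃ = r₁×r₂ = (+0.40678,-0.22457,+0.88549); SVD([r₁ r₂ r₃]) → R = UVᵀ:
  R  [+0.91177 +0.05659 +0.40678]
  R  [+0.03976 +0.97365 -0.22457]
  R  [-0.40877 +0.22093 +0.88549]
t = (+0.00101, +0.01436, +0.46493) m
tr R = 2.770913; θ = arccos((tr R − 1)/2) = 0.483321 rad = 27.692°
axis k = ((R−Rᵀ)₃₂, (R−Rᵀ)₁₃, (R−Rᵀ)₂₁) / (2 sinθ) = (+0.479312, +0.877458, -0.018114)
rvec = θ·k = (+0.231662, +0.424094, -0.008755)

rvec=(0.2317, 0.4241, -0.0088) tvec=(0.0010, 0.0144, 0.4649)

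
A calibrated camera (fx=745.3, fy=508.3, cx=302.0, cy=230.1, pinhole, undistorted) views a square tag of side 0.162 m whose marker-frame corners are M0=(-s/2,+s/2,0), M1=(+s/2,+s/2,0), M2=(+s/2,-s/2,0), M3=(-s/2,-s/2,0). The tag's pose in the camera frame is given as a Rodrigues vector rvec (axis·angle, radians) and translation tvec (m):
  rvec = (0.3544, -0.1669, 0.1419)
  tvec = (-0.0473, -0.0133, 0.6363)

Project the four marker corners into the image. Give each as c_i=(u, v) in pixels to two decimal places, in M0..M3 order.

Intrinsics K: fx=745.3, fy=508.3, cx=302.0, cy=230.1
Marker side s = 0.162 m; corners in marker frame (Z=0):
  M0 = (-0.0810, +0.0810, 0)
  M1 = (+0.0810, +0.0810, 0)
  M2 = (+0.0810, -0.0810, 0)
  M3 = (-0.0810, -0.0810, 0)
rvec = (0.3544, -0.1669, 0.1419), |rvec| = θ = 0.41664 rad = 23.872°
Rodrigues: sinθ=0.40469, 1−cosθ=0.08555; R = I + sinθ·[k]× + (1−cosθ)·[k]×²:
    [+0.97635 -0.16698 -0.13733]
    [+0.10868 +0.92818 -0.35591]
    [+0.18690 +0.33256 +0.92438]
t = (-0.0473, -0.0133, 0.6363) m
M0: Pc = R·M0+t = (-0.13991, +0.05308, +0.64810); u = 745.3·(-0.13991)/0.64810 + 302.0 = 141.1069, v = 508.3·(+0.05308)/0.64810 + 230.1 = 271.7299
M1: Pc = R·M1+t = (+0.01826, +0.07069, +0.67838); u = 745.3·(+0.01826)/0.67838 + 302.0 = 322.0603, v = 508.3·(+0.07069)/0.67838 + 230.1 = 283.0641
M2: Pc = R·M2+t = (+0.04531, -0.07968, +0.62450); u = 745.3·(+0.04531)/0.62450 + 302.0 = 356.0740, v = 508.3·(-0.07968)/0.62450 + 230.1 = 165.2465
M3: Pc = R·M3+t = (-0.11286, -0.09729, +0.59422); u = 745.3·(-0.11286)/0.59422 + 302.0 = 160.4476, v = 508.3·(-0.09729)/0.59422 + 230.1 = 146.8816

c0=(141.11, 271.73) c1=(322.06, 283.06) c2=(356.07, 165.25) c3=(160.45, 146.88)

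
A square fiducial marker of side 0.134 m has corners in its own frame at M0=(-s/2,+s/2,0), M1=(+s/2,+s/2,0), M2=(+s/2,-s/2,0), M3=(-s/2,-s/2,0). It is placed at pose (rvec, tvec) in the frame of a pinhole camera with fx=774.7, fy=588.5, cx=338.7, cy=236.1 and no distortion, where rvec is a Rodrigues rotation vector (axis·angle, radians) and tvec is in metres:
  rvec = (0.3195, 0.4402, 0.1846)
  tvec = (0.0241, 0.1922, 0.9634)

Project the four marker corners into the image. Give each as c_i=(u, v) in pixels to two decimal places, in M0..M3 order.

Intrinsics K: fx=774.7, fy=588.5, cx=338.7, cy=236.1
Marker side s = 0.134 m; corners in marker frame (Z=0):
  M0 = (-0.0670, +0.0670, 0)
  M1 = (+0.0670, +0.0670, 0)
  M2 = (+0.0670, -0.0670, 0)
  M3 = (-0.0670, -0.0670, 0)
rvec = (0.3195, 0.4402, 0.1846), |rvec| = θ = 0.57440 rad = 32.911°
Rodrigues: sinθ=0.54333, 1−cosθ=0.16048; R = I + sinθ·[k]× + (1−cosθ)·[k]×²:
    [+0.88917 -0.10621 +0.44508]
    [+0.24302 +0.93377 -0.26269]
    [-0.38770 +0.34174 +0.85609]
t = (0.0241, 0.1922, 0.9634) m
M0: Pc = R·M0+t = (-0.04259, +0.23848, +1.01227); u = 774.7·(-0.04259)/1.01227 + 338.7 = 306.1054, v = 588.5·(+0.23848)/1.01227 + 236.1 = 374.7440
M1: Pc = R·M1+t = (+0.07656, +0.27105, +0.96032); u = 774.7·(+0.07656)/0.96032 + 338.7 = 400.4607, v = 588.5·(+0.27105)/0.96032 + 236.1 = 402.2010
M2: Pc = R·M2+t = (+0.09079, +0.14592, +0.91453); u = 774.7·(+0.09079)/0.91453 + 338.7 = 415.6088, v = 588.5·(+0.14592)/0.91453 + 236.1 = 329.9997
M3: Pc = R·M3+t = (-0.02836, +0.11335, +0.96648); u = 774.7·(-0.02836)/0.96648 + 338.7 = 315.9685, v = 588.5·(+0.11335)/0.96648 + 236.1 = 305.1229

c0=(306.11, 374.74) c1=(400.46, 402.20) c2=(415.61, 330.00) c3=(315.97, 305.12)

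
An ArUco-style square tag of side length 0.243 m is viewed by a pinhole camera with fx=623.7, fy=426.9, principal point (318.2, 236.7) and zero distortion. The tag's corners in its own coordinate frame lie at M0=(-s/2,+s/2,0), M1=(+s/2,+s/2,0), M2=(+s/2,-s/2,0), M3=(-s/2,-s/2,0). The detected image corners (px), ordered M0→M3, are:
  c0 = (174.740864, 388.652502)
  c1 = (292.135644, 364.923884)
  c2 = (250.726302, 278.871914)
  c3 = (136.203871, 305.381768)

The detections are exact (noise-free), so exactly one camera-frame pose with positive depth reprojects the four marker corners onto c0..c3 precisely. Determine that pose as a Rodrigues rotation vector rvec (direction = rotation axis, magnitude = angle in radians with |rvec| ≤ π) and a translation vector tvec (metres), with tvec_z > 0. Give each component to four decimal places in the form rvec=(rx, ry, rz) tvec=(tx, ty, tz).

rvec=(-0.0294, 0.1857, -0.3304) tvec=(-0.1997, 0.2691, 1.1756)

Intrinsics K: fx=623.7, fy=426.9, cx=318.2, cy=236.7
Marker side s = 0.243 m; corners in marker frame (Z=0):
  M0 = (-0.1215, +0.1215, 0)
  M1 = (+0.1215, +0.1215, 0)
  M2 = (+0.1215, -0.1215, 0)
  M3 = (-0.1215, -0.1215, 0)
Detected image corners:
  c0 = (174.740864, 388.652502) px
  c1 = (292.135644, 364.923884) px
  c2 = (250.726302, 278.871914) px
  c3 = (136.203871, 305.381768) px
Planar DLT: solve 8×8 A·h = b for H (H[2,2]=1):
  H  [+445.12402 +153.67580 +212.27250]
  H  [-153.60321 +331.50684 +334.42836]
  H  [-0.15008 -0.05020 +1.00000]
B = K⁻¹H; ‖b₁‖=0.850606, ‖b₂‖=0.850606; λ = 2/(‖b₁‖+‖b₂‖) = 1.175633, sign → tz>0 ⇒ λ=+1.175633
r₁ = λ·B[:,0] = (+0.92905,-0.32517,-0.17644); r₂ = λ·B[:,1] = (+0.31978,+0.94565,-0.05902)
r₃ = r₁×r₂ = (+0.18605,-0.00159,+0.98254); SVD([r₁ r₂ r₃]) → R = UVᵀ:
  R  [+0.92905 +0.31978 +0.18605]
  R  [-0.32517 +0.94565 -0.00159]
  R  [-0.17644 -0.05902 +0.98254]
t = (-0.19967, +0.26913, +1.17563) m
tr R = 2.857241; θ = arccos((tr R − 1)/2) = 0.380120 rad = 21.779°
axis k = ((R−Rᵀ)₃₂, (R−Rᵀ)₁₃, (R−Rᵀ)₂₁) / (2 sinθ) = (-0.077380, +0.488490, -0.869132)
rvec = θ·k = (-0.029414, +0.185684, -0.330374)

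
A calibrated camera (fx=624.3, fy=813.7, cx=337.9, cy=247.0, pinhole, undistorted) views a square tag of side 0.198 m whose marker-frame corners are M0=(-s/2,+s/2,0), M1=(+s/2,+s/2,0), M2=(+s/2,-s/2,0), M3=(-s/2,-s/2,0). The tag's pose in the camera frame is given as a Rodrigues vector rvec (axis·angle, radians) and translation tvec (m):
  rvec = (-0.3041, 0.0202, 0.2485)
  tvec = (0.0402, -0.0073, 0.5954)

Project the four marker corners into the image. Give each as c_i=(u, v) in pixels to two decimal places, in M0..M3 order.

c0=(250.54, 333.06) c1=(462.49, 403.50) c2=(499.75, 148.27) c3=(306.70, 88.90)

Intrinsics K: fx=624.3, fy=813.7, cx=337.9, cy=247.0
Marker side s = 0.198 m; corners in marker frame (Z=0):
  M0 = (-0.0990, +0.0990, 0)
  M1 = (+0.0990, +0.0990, 0)
  M2 = (+0.0990, -0.0990, 0)
  M3 = (-0.0990, -0.0990, 0)
rvec = (-0.3041, 0.0202, 0.2485), |rvec| = θ = 0.39324 rad = 22.531°
Rodrigues: sinθ=0.38318, 1−cosθ=0.07633; R = I + sinθ·[k]× + (1−cosθ)·[k]×²:
    [+0.96932 -0.24518 -0.01762]
    [+0.23911 +0.92387 +0.29880]
    [-0.05698 -0.29385 +0.95415]
t = (0.0402, -0.0073, 0.5954) m
M0: Pc = R·M0+t = (-0.08004, +0.06049, +0.57195); u = 624.3·(-0.08004)/0.57195 + 337.9 = 250.5396, v = 813.7·(+0.06049)/0.57195 + 247.0 = 333.0596
M1: Pc = R·M1+t = (+0.11189, +0.10784, +0.56067); u = 624.3·(+0.11189)/0.56067 + 337.9 = 462.4888, v = 813.7·(+0.10784)/0.56067 + 247.0 = 403.5024
M2: Pc = R·M2+t = (+0.16044, -0.07509, +0.61885); u = 624.3·(+0.16044)/0.61885 + 337.9 = 499.7481, v = 813.7·(-0.07509)/0.61885 + 247.0 = 148.2654
M3: Pc = R·M3+t = (-0.03149, -0.12244, +0.63013); u = 624.3·(-0.03149)/0.63013 + 337.9 = 306.7014, v = 813.7·(-0.12244)/0.63013 + 247.0 = 88.8967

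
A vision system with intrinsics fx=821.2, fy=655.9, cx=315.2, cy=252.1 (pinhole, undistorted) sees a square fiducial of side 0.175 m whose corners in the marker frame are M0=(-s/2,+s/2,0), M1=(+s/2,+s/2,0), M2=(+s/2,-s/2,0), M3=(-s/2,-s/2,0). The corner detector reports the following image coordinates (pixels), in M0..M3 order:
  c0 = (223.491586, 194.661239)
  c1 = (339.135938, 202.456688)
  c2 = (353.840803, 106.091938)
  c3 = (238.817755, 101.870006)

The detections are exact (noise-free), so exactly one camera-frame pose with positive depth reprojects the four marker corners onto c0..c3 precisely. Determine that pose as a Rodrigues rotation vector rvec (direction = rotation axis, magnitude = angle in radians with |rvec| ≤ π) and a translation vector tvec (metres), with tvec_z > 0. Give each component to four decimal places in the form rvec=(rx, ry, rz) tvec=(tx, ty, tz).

Intrinsics K: fx=821.2, fy=655.9, cx=315.2, cy=252.1
Marker side s = 0.175 m; corners in marker frame (Z=0):
  M0 = (-0.0875, +0.0875, 0)
  M1 = (+0.0875, +0.0875, 0)
  M2 = (+0.0875, -0.0875, 0)
  M3 = (-0.0875, -0.0875, 0)
Detected image corners:
  c0 = (223.491586, 194.661239) px
  c1 = (339.135938, 202.456688) px
  c2 = (353.840803, 106.091938) px
  c3 = (238.817755, 101.870006) px
Planar DLT: solve 8×8 A·h = b for H (H[2,2]=1):
  H  [+597.75368 -102.70575 +287.78918]
  H  [+2.18421 +531.42053 +150.97250]
  H  [-0.21220 -0.05841 +1.00000]
B = K⁻¹H; ‖b₁‖=0.841000, ‖b₂‖=0.841000; λ = 2/(‖b₁‖+‖b₂‖) = 1.189061, sign → tz>0 ⇒ λ=+1.189061
r₁ = λ·B[:,0] = (+0.96237,+0.10094,-0.25231); r₂ = λ·B[:,1] = (-0.12206,+0.99009,-0.06945)
r₃ = r₁×r₂ = (+0.24280,+0.09763,+0.96515); SVD([r₁ r₂ r₃]) → R = UVᵀ:
  R  [+0.96237 -0.12206 +0.24280]
  R  [+0.10094 +0.99009 +0.09763]
  R  [-0.25231 -0.06945 +0.96515]
t = (-0.03969, -0.18333, +1.18906) m
tr R = 2.917606; θ = arccos((tr R − 1)/2) = 0.288038 rad = 16.503°
axis k = ((R−Rᵀ)₃₂, (R−Rᵀ)₁₃, (R−Rᵀ)₂₁) / (2 sinθ) = (-0.294093, +0.871468, +0.392497)
rvec = θ·k = (-0.084710, +0.251016, +0.113054)

rvec=(-0.0847, 0.2510, 0.1131) tvec=(-0.0397, -0.1833, 1.1891)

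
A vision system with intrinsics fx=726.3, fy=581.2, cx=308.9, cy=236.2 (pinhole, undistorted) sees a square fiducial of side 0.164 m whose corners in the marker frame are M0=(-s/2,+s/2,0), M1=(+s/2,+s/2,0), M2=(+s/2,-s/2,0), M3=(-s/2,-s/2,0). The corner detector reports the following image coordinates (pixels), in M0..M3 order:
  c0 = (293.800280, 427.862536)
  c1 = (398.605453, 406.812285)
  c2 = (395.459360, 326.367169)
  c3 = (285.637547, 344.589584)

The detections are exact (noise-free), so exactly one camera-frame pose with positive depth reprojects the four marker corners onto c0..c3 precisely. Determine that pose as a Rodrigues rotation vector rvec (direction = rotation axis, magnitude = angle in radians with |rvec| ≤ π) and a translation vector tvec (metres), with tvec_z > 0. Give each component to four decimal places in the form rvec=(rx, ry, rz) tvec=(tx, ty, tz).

Intrinsics K: fx=726.3, fy=581.2, cx=308.9, cy=236.2
Marker side s = 0.164 m; corners in marker frame (Z=0):
  M0 = (-0.0820, +0.0820, 0)
  M1 = (+0.0820, +0.0820, 0)
  M2 = (+0.0820, -0.0820, 0)
  M3 = (-0.0820, -0.0820, 0)
Detected image corners:
  c0 = (293.800280, 427.862536) px
  c1 = (398.605453, 406.812285) px
  c2 = (395.459360, 326.367169) px
  c3 = (285.637547, 344.589584) px
Planar DLT: solve 8×8 A·h = b for H (H[2,2]=1):
  H  [+748.62349 +127.02520 +344.65069]
  H  [-16.21123 +600.77443 +377.09401]
  H  [+0.27554 +0.27053 +1.00000]
B = K⁻¹H; ‖b₁‖=0.964394, ‖b₂‖=0.964394; λ = 2/(‖b₁‖+‖b₂‖) = 1.036921, sign → tz>0 ⇒ λ=+1.036921
r₁ = λ·B[:,0] = (+0.94728,-0.14503,+0.28571); r₂ = λ·B[:,1] = (+0.06205,+0.95784,+0.28052)
r₃ = r₁×r₂ = (-0.31435,-0.24800,+0.91634); SVD([r₁ r₂ r₃]) → R = UVᵀ:
  R  [+0.94728 +0.06205 -0.31435]
  R  [-0.14503 +0.95784 -0.24800]
  R  [+0.28571 +0.28052 +0.91634]
t = (+0.05104, +0.25137, +1.03692) m
tr R = 2.821461; θ = arccos((tr R − 1)/2) = 0.425747 rad = 24.393°
axis k = ((R−Rᵀ)₃₂, (R−Rᵀ)₁₃, (R−Rᵀ)₂₁) / (2 sinθ) = (+0.639848, -0.726459, -0.250702)
rvec = θ·k = (+0.272413, -0.309288, -0.106736)

rvec=(0.2724, -0.3093, -0.1067) tvec=(0.0510, 0.2514, 1.0369)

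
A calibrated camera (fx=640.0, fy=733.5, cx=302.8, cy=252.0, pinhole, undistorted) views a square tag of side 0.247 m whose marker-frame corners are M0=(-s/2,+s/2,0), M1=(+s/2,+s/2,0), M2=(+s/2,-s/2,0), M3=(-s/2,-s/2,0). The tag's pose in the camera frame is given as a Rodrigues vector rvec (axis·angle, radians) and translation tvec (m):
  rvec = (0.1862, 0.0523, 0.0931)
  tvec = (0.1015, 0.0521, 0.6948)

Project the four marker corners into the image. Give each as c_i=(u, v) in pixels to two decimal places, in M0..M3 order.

Intrinsics K: fx=640.0, fy=733.5, cx=302.8, cy=252.0
Marker side s = 0.247 m; corners in marker frame (Z=0):
  M0 = (-0.1235, +0.1235, 0)
  M1 = (+0.1235, +0.1235, 0)
  M2 = (+0.1235, -0.1235, 0)
  M3 = (-0.1235, -0.1235, 0)
rvec = (0.1862, 0.0523, 0.0931), |rvec| = θ = 0.21465 rad = 12.298°
Rodrigues: sinθ=0.21300, 1−cosθ=0.02295; R = I + sinθ·[k]× + (1−cosθ)·[k]×²:
    [+0.99432 -0.08754 +0.06053]
    [+0.09724 +0.97841 -0.18235]
    [-0.04326 +0.18720 +0.98137]
t = (0.1015, 0.0521, 0.6948) m
M0: Pc = R·M0+t = (-0.03211, +0.16093, +0.72326); u = 640.0·(-0.03211)/0.72326 + 302.8 = 274.3871, v = 733.5·(+0.16093)/0.72326 + 252.0 = 415.2032
M1: Pc = R·M1+t = (+0.21349, +0.18494, +0.71258); u = 640.0·(+0.21349)/0.71258 + 302.8 = 494.5441, v = 733.5·(+0.18494)/0.71258 + 252.0 = 442.3736
M2: Pc = R·M2+t = (+0.23511, -0.05673, +0.66634); u = 640.0·(+0.23511)/0.66634 + 302.8 = 528.6163, v = 733.5·(-0.05673)/0.66634 + 252.0 = 189.5571
M3: Pc = R·M3+t = (-0.01049, -0.08074, +0.67702); u = 640.0·(-0.01049)/0.67702 + 302.8 = 292.8857, v = 733.5·(-0.08074)/0.67702 + 252.0 = 164.5217

c0=(274.39, 415.20) c1=(494.54, 442.37) c2=(528.62, 189.56) c3=(292.89, 164.52)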